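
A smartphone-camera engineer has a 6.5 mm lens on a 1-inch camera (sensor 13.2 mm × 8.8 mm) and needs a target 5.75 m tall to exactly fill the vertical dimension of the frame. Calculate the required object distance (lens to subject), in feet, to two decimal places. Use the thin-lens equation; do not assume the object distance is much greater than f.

W: 5.75 m = 5750 mm.
Magnification m = h/W = dᵢ/dₒ; combined with 1/f = 1/dₒ + 1/dᵢ this gives dₒ = f·(1 + W/h).
dₒ = 6.5 mm × (1 + 5750/8.8) = 6.5 × 654.4091 ≈ 4253.659 mm = 4253.659/304.8 ft = 13.9556 ft.

13.96 ft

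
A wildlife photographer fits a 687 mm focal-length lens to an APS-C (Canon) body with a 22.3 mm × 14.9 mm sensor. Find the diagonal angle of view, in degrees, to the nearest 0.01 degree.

2.24°

Sensor diagonal = √(22.3² + 14.9²) = √719.3000 ≈ 26.8198 mm.
Angle of view α = 2·arctan(d/2f) with d = 26.8198 mm and f = 687 mm.
d/2f = 0.01952; arctan(0.01952) ≈ 1.1182°, so α ≈ 2.2365°.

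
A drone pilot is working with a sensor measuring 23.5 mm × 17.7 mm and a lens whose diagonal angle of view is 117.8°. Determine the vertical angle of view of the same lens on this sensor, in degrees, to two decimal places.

Sensor diagonal = √(23.5² + 17.7²) = √865.5400 ≈ 29.4201 mm.
From the diagonal AOV: f = 29.4201 / (2·tan(58.9°)) = 29.4201 / 3.31544 ≈ 8.8737 mm.
Vertical AOV = 2·arctan(17.7 / (2 × 8.8737)) = 2·arctan(0.99733) ≈ 89.8470°.

89.85°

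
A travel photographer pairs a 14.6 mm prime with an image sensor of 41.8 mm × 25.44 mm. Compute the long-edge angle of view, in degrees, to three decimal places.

Angle of view α = 2·arctan(w/2f) with w = 41.8 mm and f = 14.6 mm.
w/2f = 1.43151; arctan(1.43151) ≈ 55.0632°, so α ≈ 110.1264°.

110.126°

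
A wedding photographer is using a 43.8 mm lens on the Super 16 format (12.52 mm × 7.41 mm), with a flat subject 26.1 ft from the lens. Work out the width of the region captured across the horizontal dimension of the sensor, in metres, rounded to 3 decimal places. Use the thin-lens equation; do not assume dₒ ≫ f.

dₒ: 26.1 ft × 304.8 mm/ft = 7955.28 mm.
Similar triangles through the lens centre give W/dₒ = w/dᵢ; with 1/f = 1/dₒ + 1/dᵢ this gives W = w·(dₒ − f)/f.
W = 12.52 mm × (7955.28 − 43.8) / 43.8 = 12.52 × 180.6274 ≈ 2261.455 mm = 2.26145 m.

2.261 m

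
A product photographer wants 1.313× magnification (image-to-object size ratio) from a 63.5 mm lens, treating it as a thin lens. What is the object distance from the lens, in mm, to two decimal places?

111.86 mm

With m = dᵢ/dₒ and 1/f = 1/dₒ + 1/dᵢ, substituting dᵢ = m·dₒ gives 1/f = (1 + 1/m)/dₒ, hence dₒ = f·(1 + 1/m).
dₒ = 63.5 × (1 + 1/1.313) = 63.5 × 1.76161 ≈ 111.863 mm.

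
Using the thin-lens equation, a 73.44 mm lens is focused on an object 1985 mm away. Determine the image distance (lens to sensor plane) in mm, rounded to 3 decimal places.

76.261 mm

1/dᵢ = 1/f − 1/dₒ = 1/73.44 − 1/1985 = 0.0131128 mm⁻¹.
dᵢ = 1/0.0131128 ≈ 76.2615 mm.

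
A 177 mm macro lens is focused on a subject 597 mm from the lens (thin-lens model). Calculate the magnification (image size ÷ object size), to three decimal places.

0.421×

Thin lens: 1/f = 1/dₒ + 1/dᵢ → 1/dᵢ = 1/177 − 1/597 = 0.0039747 mm⁻¹, so dᵢ ≈ 251.5929 mm.
Magnification m = dᵢ/dₒ = 251.5929/597 ≈ 0.42143.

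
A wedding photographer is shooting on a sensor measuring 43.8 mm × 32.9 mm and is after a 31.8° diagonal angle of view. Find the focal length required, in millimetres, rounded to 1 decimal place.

Sensor diagonal = √(43.8² + 32.9²) = √3000.8500 ≈ 54.7800 mm.
From α = 2·arctan(d/2f) we get f = d / (2·tan(α/2)).
With d = 54.7800 mm and α/2 = 15.9°, tan(α/2) ≈ 0.28486, so f ≈ 54.7800 / 0.56971 ≈ 96.1534 mm.

96.2 mm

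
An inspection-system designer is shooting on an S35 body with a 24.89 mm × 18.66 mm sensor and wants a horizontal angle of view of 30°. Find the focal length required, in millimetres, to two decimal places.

46.45 mm

From α = 2·arctan(w/2f) we get f = w / (2·tan(α/2)).
With w = 24.89 mm and α/2 = 15°, tan(α/2) ≈ 0.26795, so f ≈ 24.89 / 0.53590 ≈ 46.4454 mm.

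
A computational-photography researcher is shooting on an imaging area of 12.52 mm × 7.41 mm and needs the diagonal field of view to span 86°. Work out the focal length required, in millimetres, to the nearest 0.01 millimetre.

Sensor diagonal = √(12.52² + 7.41²) = √211.6585 ≈ 14.5485 mm.
From α = 2·arctan(d/2f) we get f = d / (2·tan(α/2)).
With d = 14.5485 mm and α/2 = 43°, tan(α/2) ≈ 0.93252, so f ≈ 14.5485 / 1.86503 ≈ 7.8007 mm.

7.80 mm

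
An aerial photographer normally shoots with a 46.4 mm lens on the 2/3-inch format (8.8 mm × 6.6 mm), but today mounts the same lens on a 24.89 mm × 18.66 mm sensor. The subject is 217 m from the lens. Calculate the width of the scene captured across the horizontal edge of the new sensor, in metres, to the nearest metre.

116 m

The focal length stays 46.4 mm; the relevant sensor dimension is now w = 24.89 mm. Object distance dₒ = 217 m = 217000 mm.
Thin-lens field width W = w·(dₒ − f)/f = 24.89 × (217000 − 46.4)/46.4 ≈ 116378.774 mm = 116.379 m.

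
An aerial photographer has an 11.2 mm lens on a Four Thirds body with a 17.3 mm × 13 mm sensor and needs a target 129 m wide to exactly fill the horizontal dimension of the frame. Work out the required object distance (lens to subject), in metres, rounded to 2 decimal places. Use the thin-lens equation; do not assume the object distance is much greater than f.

83.53 m

W: 129 m = 129000 mm.
Magnification m = w/W = dᵢ/dₒ; combined with 1/f = 1/dₒ + 1/dᵢ this gives dₒ = f·(1 + W/w).
dₒ = 11.2 mm × (1 + 129000/17.3) = 11.2 × 7457.6474 ≈ 83525.651 mm = 83.5257 m.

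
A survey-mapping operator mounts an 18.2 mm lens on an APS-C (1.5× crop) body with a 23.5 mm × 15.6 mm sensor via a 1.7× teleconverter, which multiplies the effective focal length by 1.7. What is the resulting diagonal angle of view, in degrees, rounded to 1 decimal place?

49.0°

Effective focal length f = 18.2 × 1.7 = 30.94 mm.
Sensor diagonal = √(23.5² + 15.6²) = √795.6100 ≈ 28.2066 mm.
α = 2·arctan(28.207 / (2 × 30.94)) = 2·arctan(0.45583) ≈ 49.0095°.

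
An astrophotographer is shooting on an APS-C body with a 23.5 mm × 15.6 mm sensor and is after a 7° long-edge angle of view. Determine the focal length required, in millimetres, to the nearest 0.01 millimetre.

192.11 mm

From α = 2·arctan(w/2f) we get f = w / (2·tan(α/2)).
With w = 23.5 mm and α/2 = 3.5°, tan(α/2) ≈ 0.06116, so f ≈ 23.5 / 0.12233 ≈ 192.1108 mm.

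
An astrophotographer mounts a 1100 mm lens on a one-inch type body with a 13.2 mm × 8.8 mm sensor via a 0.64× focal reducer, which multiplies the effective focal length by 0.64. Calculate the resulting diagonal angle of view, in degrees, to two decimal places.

Effective focal length f = 1100 × 0.64 = 704 mm.
Sensor diagonal = √(13.2² + 8.8²) = √251.6800 ≈ 15.8644 mm.
α = 2·arctan(15.864 / (2 × 704)) = 2·arctan(0.01127) ≈ 1.2911°.

1.29°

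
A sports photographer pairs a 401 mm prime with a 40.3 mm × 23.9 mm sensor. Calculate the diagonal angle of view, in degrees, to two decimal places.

Sensor diagonal = √(40.3² + 23.9²) = √2195.3000 ≈ 46.8540 mm.
Angle of view α = 2·arctan(d/2f) with d = 46.8540 mm and f = 401 mm.
d/2f = 0.05842; arctan(0.05842) ≈ 3.3435°, so α ≈ 6.6870°.

6.69°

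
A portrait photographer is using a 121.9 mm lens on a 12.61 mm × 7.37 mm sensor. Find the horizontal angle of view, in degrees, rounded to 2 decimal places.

Angle of view α = 2·arctan(w/2f) with w = 12.61 mm and f = 121.9 mm.
w/2f = 0.05172; arctan(0.05172) ≈ 2.9609°, so α ≈ 5.9217°.

5.92°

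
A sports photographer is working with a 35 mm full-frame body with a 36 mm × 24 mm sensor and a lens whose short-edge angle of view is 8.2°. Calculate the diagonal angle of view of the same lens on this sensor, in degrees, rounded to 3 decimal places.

14.726°

From the short-edge AOV: f = 24 / (2·tan(4.1°)) = 24 / 0.14336 ≈ 167.4086 mm.
Sensor diagonal = √(36² + 24²) = √1872.0000 ≈ 43.2666 mm.
Diagonal AOV = 2·arctan(43.2666 / (2 × 167.4086)) = 2·arctan(0.12922) ≈ 14.7264°.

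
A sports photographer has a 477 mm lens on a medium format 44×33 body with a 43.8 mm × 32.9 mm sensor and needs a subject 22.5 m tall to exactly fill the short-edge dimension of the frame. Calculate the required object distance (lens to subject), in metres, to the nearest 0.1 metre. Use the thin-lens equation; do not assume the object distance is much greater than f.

W: 22.5 m = 22500 mm.
Magnification m = h/W = dᵢ/dₒ; combined with 1/f = 1/dₒ + 1/dᵢ this gives dₒ = f·(1 + W/h).
dₒ = 477 mm × (1 + 22500/32.9) = 477 × 684.8906 ≈ 326692.805 mm = 326.693 m.

326.7 m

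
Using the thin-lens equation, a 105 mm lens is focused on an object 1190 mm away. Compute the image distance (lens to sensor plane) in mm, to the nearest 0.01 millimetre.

115.16 mm

1/dᵢ = 1/f − 1/dₒ = 1/105 − 1/1190 = 0.0086835 mm⁻¹.
dᵢ = 1/0.0086835 ≈ 115.1613 mm.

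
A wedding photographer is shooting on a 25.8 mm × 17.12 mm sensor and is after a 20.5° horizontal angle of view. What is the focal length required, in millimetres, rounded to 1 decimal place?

From α = 2·arctan(w/2f) we get f = w / (2·tan(α/2)).
With w = 25.8 mm and α/2 = 10.25°, tan(α/2) ≈ 0.18083, so f ≈ 25.8 / 0.36166 ≈ 71.3379 mm.

71.3 mm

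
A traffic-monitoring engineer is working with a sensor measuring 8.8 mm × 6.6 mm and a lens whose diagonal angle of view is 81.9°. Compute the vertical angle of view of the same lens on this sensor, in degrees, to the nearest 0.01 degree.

55.01°

Sensor diagonal = √(8.8² + 6.6²) = √121.0000 ≈ 11.0000 mm.
From the diagonal AOV: f = 11.0000 / (2·tan(40.95°)) = 11.0000 / 1.73551 ≈ 6.3382 mm.
Vertical AOV = 2·arctan(6.6 / (2 × 6.3382)) = 2·arctan(0.52065) ≈ 55.0078°.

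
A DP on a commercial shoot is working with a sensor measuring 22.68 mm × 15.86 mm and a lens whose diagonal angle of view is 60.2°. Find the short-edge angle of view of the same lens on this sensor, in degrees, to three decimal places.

Sensor diagonal = √(22.68² + 15.86²) = √765.9220 ≈ 27.6753 mm.
From the diagonal AOV: f = 27.6753 / (2·tan(30.1°)) = 27.6753 / 1.15936 ≈ 23.8712 mm.
Short-edge AOV = 2·arctan(15.86 / (2 × 23.8712)) = 2·arctan(0.33220) ≈ 36.7529°.

36.753°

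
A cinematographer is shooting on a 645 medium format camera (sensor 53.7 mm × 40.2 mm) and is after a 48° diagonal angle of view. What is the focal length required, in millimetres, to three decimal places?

75.332 mm

Sensor diagonal = √(53.7² + 40.2²) = √4499.7300 ≈ 67.0800 mm.
From α = 2·arctan(d/2f) we get f = d / (2·tan(α/2)).
With d = 67.0800 mm and α/2 = 24°, tan(α/2) ≈ 0.44523, so f ≈ 67.0800 / 0.89046 ≈ 75.3321 mm.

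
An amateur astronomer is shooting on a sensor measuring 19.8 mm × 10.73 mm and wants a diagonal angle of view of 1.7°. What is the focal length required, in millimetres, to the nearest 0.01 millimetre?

Sensor diagonal = √(19.8² + 10.73²) = √507.1729 ≈ 22.5205 mm.
From α = 2·arctan(d/2f) we get f = d / (2·tan(α/2)).
With d = 22.5205 mm and α/2 = 0.85°, tan(α/2) ≈ 0.01484, so f ≈ 22.5205 / 0.02967 ≈ 758.9617 mm.

758.96 mm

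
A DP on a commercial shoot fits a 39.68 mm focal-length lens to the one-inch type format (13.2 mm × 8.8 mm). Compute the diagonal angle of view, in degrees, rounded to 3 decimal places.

22.609°

Sensor diagonal = √(13.2² + 8.8²) = √251.6800 ≈ 15.8644 mm.
Angle of view α = 2·arctan(d/2f) with d = 15.8644 mm and f = 39.68 mm.
d/2f = 0.19990; arctan(0.19990) ≈ 11.3047°, so α ≈ 22.6093°.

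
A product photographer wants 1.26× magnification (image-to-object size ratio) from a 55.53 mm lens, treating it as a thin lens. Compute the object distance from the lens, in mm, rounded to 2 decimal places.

With m = dᵢ/dₒ and 1/f = 1/dₒ + 1/dᵢ, substituting dᵢ = m·dₒ gives 1/f = (1 + 1/m)/dₒ, hence dₒ = f·(1 + 1/m).
dₒ = 55.53 × (1 + 1/1.26) = 55.53 × 1.79365 ≈ 99.601 mm.

99.60 mm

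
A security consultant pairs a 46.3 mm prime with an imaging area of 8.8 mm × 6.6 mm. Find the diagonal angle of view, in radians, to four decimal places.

0.2365 rad

Sensor diagonal = √(8.8² + 6.6²) = √121.0000 ≈ 11.0000 mm.
Angle of view α = 2·arctan(d/2f) with d = 11.0000 mm and f = 46.3 mm.
d/2f = 0.11879; arctan(0.11879) ≈ 0.1182 rad, so α ≈ 0.2365 rad.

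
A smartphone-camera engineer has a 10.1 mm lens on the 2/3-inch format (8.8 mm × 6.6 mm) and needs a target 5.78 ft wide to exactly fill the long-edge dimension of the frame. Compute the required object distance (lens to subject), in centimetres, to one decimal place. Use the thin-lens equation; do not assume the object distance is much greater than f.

W: 5.78 ft × 304.8 mm/ft = 1761.74 mm.
Magnification m = w/W = dᵢ/dₒ; combined with 1/f = 1/dₒ + 1/dᵢ this gives dₒ = f·(1 + W/w).
dₒ = 10.1 mm × (1 + 1761.74/8.8) = 10.1 × 201.1982 ≈ 2032.102 mm = 203.21 cm.

203.2 cm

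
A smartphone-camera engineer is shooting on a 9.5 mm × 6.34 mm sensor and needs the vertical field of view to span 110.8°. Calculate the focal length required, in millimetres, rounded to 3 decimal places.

From α = 2·arctan(h/2f) we get f = h / (2·tan(α/2)).
With h = 6.34 mm and α/2 = 55.4°, tan(α/2) ≈ 1.44958, so f ≈ 6.34 / 2.89917 ≈ 2.1868 mm.

2.187 mm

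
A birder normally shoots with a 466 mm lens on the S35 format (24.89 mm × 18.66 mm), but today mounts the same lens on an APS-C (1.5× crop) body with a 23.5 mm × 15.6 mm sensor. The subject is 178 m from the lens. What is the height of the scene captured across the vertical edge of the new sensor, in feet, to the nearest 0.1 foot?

The focal length stays 466 mm; the relevant sensor dimension is now h = 15.6 mm. Object distance dₒ = 178 m = 178000 mm.
Thin-lens field height W = h·(dₒ − f)/f = 15.6 × (178000 − 466)/466 ≈ 5943.198 mm = 5943.198/304.8 ft = 19.4987 ft.

19.5 ft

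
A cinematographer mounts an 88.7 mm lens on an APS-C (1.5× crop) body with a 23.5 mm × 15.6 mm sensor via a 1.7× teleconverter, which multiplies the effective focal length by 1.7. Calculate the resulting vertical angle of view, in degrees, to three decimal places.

5.922°

Effective focal length f = 88.7 × 1.7 = 150.79 mm.
α = 2·arctan(15.6 / (2 × 150.79)) = 2·arctan(0.05173) ≈ 5.9223°.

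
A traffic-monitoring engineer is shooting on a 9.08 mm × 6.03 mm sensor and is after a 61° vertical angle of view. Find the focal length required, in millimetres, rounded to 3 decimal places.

From α = 2·arctan(h/2f) we get f = h / (2·tan(α/2)).
With h = 6.03 mm and α/2 = 30.5°, tan(α/2) ≈ 0.58905, so f ≈ 6.03 / 1.17809 ≈ 5.1185 mm.

5.118 mm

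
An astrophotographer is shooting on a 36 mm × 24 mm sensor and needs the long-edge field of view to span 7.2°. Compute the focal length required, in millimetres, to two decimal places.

286.10 mm

From α = 2·arctan(w/2f) we get f = w / (2·tan(α/2)).
With w = 36 mm and α/2 = 3.6°, tan(α/2) ≈ 0.06291, so f ≈ 36 / 0.12583 ≈ 286.1018 mm.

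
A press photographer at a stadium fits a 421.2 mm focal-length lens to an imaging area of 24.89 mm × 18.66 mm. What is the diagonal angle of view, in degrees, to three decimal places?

Sensor diagonal = √(24.89² + 18.66²) = √967.7077 ≈ 31.1080 mm.
Angle of view α = 2·arctan(d/2f) with d = 31.1080 mm and f = 421.2 mm.
d/2f = 0.03693; arctan(0.03693) ≈ 2.1148°, so α ≈ 4.2297°.

4.230°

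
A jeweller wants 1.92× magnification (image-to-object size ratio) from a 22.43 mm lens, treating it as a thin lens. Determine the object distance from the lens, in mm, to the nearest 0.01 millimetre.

34.11 mm

With m = dᵢ/dₒ and 1/f = 1/dₒ + 1/dᵢ, substituting dᵢ = m·dₒ gives 1/f = (1 + 1/m)/dₒ, hence dₒ = f·(1 + 1/m).
dₒ = 22.43 × (1 + 1/1.92) = 22.43 × 1.52083 ≈ 34.112 mm.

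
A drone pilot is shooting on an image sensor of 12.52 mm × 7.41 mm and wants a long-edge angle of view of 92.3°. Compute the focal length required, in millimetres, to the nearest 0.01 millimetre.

From α = 2·arctan(w/2f) we get f = w / (2·tan(α/2)).
With w = 12.52 mm and α/2 = 46.15°, tan(α/2) ≈ 1.04097, so f ≈ 12.52 / 2.08194 ≈ 6.0136 mm.

6.01 mm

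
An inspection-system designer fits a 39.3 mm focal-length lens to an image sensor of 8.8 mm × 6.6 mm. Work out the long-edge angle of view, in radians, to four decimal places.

Angle of view α = 2·arctan(w/2f) with w = 8.8 mm and f = 39.3 mm.
w/2f = 0.11196; arctan(0.11196) ≈ 0.1115 rad, so α ≈ 0.2230 rad.

0.2230 rad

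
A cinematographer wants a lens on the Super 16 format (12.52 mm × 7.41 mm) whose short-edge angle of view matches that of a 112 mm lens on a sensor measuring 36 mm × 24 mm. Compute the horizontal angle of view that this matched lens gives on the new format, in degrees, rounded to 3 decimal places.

20.522°

Equal short-edge AOV ⇒ f₂ = f₁ · 7.41/24 = 112 × 0.30875 ≈ 34.5800 mm.
Horizontal AOV on the new format = 2·arctan(12.52 / (2 × 34.5800)) = 2·arctan(0.18103) ≈ 20.5222°.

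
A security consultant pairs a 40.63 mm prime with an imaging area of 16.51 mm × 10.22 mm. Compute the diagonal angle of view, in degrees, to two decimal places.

Sensor diagonal = √(16.51² + 10.22²) = √377.0285 ≈ 19.4172 mm.
Angle of view α = 2·arctan(d/2f) with d = 19.4172 mm and f = 40.63 mm.
d/2f = 0.23895; arctan(0.23895) ≈ 13.4389°, so α ≈ 26.8779°.

26.88°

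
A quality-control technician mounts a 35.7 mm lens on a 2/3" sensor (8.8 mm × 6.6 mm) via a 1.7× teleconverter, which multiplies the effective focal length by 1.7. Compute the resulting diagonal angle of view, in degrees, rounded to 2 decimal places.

10.36°

Effective focal length f = 35.7 × 1.7 = 60.69 mm.
Sensor diagonal = √(8.8² + 6.6²) = √121.0000 ≈ 11.0000 mm.
α = 2·arctan(11.000 / (2 × 60.69)) = 2·arctan(0.09062) ≈ 10.3565°.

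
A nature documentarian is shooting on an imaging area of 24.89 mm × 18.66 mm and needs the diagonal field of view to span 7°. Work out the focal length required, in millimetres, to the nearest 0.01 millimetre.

Sensor diagonal = √(24.89² + 18.66²) = √967.7077 ≈ 31.1080 mm.
From α = 2·arctan(d/2f) we get f = d / (2·tan(α/2)).
With d = 31.1080 mm and α/2 = 3.5°, tan(α/2) ≈ 0.06116, so f ≈ 31.1080 / 0.12233 ≈ 254.3057 mm.

254.31 mm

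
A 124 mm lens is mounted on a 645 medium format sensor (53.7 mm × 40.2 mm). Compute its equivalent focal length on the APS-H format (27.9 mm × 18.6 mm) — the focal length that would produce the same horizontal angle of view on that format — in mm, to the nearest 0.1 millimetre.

64.4 mm

Equal angle of view means equal width/f ratio, so f₂ = f₁ · (width₂/width₁) = 124 × 27.9/53.7.
f₂ = 124 × 0.51955 ≈ 64.425 mm.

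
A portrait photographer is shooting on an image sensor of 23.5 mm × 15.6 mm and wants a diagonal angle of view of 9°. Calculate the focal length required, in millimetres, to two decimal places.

179.20 mm

Sensor diagonal = √(23.5² + 15.6²) = √795.6100 ≈ 28.2066 mm.
From α = 2·arctan(d/2f) we get f = d / (2·tan(α/2)).
With d = 28.2066 mm and α/2 = 4.5°, tan(α/2) ≈ 0.07870, so f ≈ 28.2066 / 0.15740 ≈ 179.1992 mm.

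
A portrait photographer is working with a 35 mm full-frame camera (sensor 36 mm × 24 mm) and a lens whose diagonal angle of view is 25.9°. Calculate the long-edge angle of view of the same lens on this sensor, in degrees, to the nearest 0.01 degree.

Sensor diagonal = √(36² + 24²) = √1872.0000 ≈ 43.2666 mm.
From the diagonal AOV: f = 43.2666 / (2·tan(12.95°)) = 43.2666 / 0.45990 ≈ 94.0786 mm.
Long-edge AOV = 2·arctan(36 / (2 × 94.0786)) = 2·arctan(0.19133) ≈ 21.6629°.

21.66°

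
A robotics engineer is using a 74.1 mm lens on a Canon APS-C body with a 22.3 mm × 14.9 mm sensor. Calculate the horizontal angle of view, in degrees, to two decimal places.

Angle of view α = 2·arctan(w/2f) with w = 22.3 mm and f = 74.1 mm.
w/2f = 0.15047; arctan(0.15047) ≈ 8.5572°, so α ≈ 17.1145°.

17.11°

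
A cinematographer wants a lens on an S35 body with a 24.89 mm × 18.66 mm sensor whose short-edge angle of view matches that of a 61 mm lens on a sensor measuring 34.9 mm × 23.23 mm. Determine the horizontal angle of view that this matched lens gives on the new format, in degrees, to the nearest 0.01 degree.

28.50°

Equal short-edge AOV ⇒ f₂ = f₁ · 18.66/23.23 = 61 × 0.80327 ≈ 48.9996 mm.
Horizontal AOV on the new format = 2·arctan(24.89 / (2 × 48.9996)) = 2·arctan(0.25398) ≈ 28.5015°.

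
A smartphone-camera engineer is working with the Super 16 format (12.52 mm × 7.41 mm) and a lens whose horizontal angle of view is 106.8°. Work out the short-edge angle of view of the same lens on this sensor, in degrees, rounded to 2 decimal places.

77.10°

From the horizontal AOV: f = 12.52 / (2·tan(53.4°)) = 12.52 / 2.69300 ≈ 4.6491 mm.
Short-edge AOV = 2·arctan(7.41 / (2 × 4.6491)) = 2·arctan(0.79693) ≈ 77.1048°.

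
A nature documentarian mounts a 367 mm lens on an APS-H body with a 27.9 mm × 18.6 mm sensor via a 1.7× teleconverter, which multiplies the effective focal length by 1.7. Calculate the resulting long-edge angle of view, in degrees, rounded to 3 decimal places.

Effective focal length f = 367 × 1.7 = 623.9 mm.
α = 2·arctan(27.9 / (2 × 623.9)) = 2·arctan(0.02236) ≈ 2.5618°.

2.562°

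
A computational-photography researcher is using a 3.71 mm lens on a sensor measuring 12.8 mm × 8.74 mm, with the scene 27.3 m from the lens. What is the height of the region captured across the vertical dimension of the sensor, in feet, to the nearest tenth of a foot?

211.0 ft

dₒ: 27.3 m = 27300 mm.
Similar triangles through the lens centre give W/dₒ = h/dᵢ; with 1/f = 1/dₒ + 1/dᵢ this gives W = h·(dₒ − f)/f.
W = 8.74 mm × (27300 − 3.71) / 3.71 = 8.74 × 7357.4906 ≈ 64304.468 mm = 64304.468/304.8 ft = 210.973 ft.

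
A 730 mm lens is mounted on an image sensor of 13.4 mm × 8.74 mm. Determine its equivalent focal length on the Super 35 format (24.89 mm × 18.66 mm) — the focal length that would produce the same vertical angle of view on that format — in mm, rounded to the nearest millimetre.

Equal angle of view means equal height/f ratio, so f₂ = f₁ · (height₂/height₁) = 730 × 18.66/8.74.
f₂ = 730 × 2.13501 ≈ 1558.558 mm.

1559 mm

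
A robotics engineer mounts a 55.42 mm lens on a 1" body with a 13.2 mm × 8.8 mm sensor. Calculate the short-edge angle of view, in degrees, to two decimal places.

Angle of view α = 2·arctan(h/2f) with h = 8.8 mm and f = 55.42 mm.
h/2f = 0.07939; arctan(0.07939) ≈ 4.5394°, so α ≈ 9.0788°.

9.08°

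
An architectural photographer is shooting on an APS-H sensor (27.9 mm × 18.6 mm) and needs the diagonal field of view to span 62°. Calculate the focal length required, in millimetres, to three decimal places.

27.903 mm

Sensor diagonal = √(27.9² + 18.6²) = √1124.3700 ≈ 33.5316 mm.
From α = 2·arctan(d/2f) we get f = d / (2·tan(α/2)).
With d = 33.5316 mm and α/2 = 31°, tan(α/2) ≈ 0.60086, so f ≈ 33.5316 / 1.20172 ≈ 27.9030 mm.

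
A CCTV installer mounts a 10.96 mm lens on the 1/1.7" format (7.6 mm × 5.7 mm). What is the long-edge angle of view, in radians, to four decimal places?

0.6675 rad

Angle of view α = 2·arctan(w/2f) with w = 7.6 mm and f = 10.96 mm.
w/2f = 0.34672; arctan(0.34672) ≈ 0.3337 rad, so α ≈ 0.6675 rad.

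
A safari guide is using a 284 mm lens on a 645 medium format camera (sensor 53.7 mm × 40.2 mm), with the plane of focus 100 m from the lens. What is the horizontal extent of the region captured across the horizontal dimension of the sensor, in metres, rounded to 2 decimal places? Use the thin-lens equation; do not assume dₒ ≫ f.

dₒ: 100 m = 100000 mm.
Similar triangles through the lens centre give W/dₒ = w/dᵢ; with 1/f = 1/dₒ + 1/dᵢ this gives W = w·(dₒ − f)/f.
W = 53.7 mm × (100000 − 284) / 284 = 53.7 × 351.1127 ≈ 18854.751 mm = 18.8548 m.

18.85 m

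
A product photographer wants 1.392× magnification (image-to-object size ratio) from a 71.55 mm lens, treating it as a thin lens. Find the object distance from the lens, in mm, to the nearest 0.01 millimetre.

With m = dᵢ/dₒ and 1/f = 1/dₒ + 1/dᵢ, substituting dᵢ = m·dₒ gives 1/f = (1 + 1/m)/dₒ, hence dₒ = f·(1 + 1/m).
dₒ = 71.55 × (1 + 1/1.392) = 71.55 × 1.71839 ≈ 122.951 mm.

122.95 mm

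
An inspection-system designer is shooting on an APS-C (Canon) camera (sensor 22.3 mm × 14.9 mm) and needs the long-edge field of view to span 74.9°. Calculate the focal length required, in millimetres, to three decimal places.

From α = 2·arctan(w/2f) we get f = w / (2·tan(α/2)).
With w = 22.3 mm and α/2 = 37.45°, tan(α/2) ≈ 0.76594, so f ≈ 22.3 / 1.53188 ≈ 14.5572 mm.

14.557 mm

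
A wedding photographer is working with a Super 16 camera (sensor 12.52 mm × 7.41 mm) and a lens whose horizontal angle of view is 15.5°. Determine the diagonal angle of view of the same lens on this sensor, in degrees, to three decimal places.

17.973°

From the horizontal AOV: f = 12.52 / (2·tan(7.75°)) = 12.52 / 0.27219 ≈ 45.9976 mm.
Sensor diagonal = √(12.52² + 7.41²) = √211.6585 ≈ 14.5485 mm.
Diagonal AOV = 2·arctan(14.5485 / (2 × 45.9976)) = 2·arctan(0.15814) ≈ 17.9731°.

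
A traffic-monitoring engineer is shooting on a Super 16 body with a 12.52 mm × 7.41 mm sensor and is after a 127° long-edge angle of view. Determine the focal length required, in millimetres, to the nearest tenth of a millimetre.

3.1 mm

From α = 2·arctan(w/2f) we get f = w / (2·tan(α/2)).
With w = 12.52 mm and α/2 = 63.5°, tan(α/2) ≈ 2.00569, so f ≈ 12.52 / 4.01138 ≈ 3.1211 mm.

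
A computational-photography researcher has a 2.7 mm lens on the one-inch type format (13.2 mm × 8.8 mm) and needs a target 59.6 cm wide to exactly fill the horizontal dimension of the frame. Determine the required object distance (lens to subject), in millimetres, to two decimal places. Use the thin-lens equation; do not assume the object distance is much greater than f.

W: 59.6 cm = 596 mm.
Magnification m = w/W = dᵢ/dₒ; combined with 1/f = 1/dₒ + 1/dᵢ this gives dₒ = f·(1 + W/w).
dₒ = 2.7 mm × (1 + 596/13.2) = 2.7 × 46.1515 ≈ 124.609 mm.

124.61 mm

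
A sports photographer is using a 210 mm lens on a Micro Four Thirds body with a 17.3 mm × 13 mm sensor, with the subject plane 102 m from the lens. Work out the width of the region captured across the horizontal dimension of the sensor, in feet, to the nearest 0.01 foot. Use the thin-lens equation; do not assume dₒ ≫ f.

27.51 ft

dₒ: 102 m = 102000 mm.
Similar triangles through the lens centre give W/dₒ = w/dᵢ; with 1/f = 1/dₒ + 1/dᵢ this gives W = w·(dₒ − f)/f.
W = 17.3 mm × (102000 − 210) / 210 = 17.3 × 484.7143 ≈ 8385.557 mm = 8385.557/304.8 ft = 27.5117 ft.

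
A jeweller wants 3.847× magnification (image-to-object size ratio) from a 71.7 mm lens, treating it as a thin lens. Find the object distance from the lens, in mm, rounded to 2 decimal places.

90.34 mm

With m = dᵢ/dₒ and 1/f = 1/dₒ + 1/dᵢ, substituting dᵢ = m·dₒ gives 1/f = (1 + 1/m)/dₒ, hence dₒ = f·(1 + 1/m).
dₒ = 71.7 × (1 + 1/3.847) = 71.7 × 1.25994 ≈ 90.338 mm.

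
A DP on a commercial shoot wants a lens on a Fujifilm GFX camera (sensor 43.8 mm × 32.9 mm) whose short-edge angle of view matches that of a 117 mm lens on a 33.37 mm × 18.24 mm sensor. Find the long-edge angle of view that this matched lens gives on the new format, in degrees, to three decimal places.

11.849°

Equal short-edge AOV ⇒ f₂ = f₁ · 32.9/18.24 = 117 × 1.80373 ≈ 211.0362 mm.
Long-edge AOV on the new format = 2·arctan(43.8 / (2 × 211.0362)) = 2·arctan(0.10377) ≈ 11.8492°.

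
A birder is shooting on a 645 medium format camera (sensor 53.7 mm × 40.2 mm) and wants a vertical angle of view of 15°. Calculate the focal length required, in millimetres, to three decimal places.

From α = 2·arctan(h/2f) we get f = h / (2·tan(α/2)).
With h = 40.2 mm and α/2 = 7.5°, tan(α/2) ≈ 0.13165, so f ≈ 40.2 / 0.26330 ≈ 152.6747 mm.

152.675 mm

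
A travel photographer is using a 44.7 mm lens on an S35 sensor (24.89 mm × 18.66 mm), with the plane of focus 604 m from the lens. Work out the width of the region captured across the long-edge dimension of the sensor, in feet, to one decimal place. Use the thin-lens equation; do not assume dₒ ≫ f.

dₒ: 604 m = 604000 mm.
Similar triangles through the lens centre give W/dₒ = w/dᵢ; with 1/f = 1/dₒ + 1/dᵢ this gives W = w·(dₒ − f)/f.
W = 24.89 mm × (604000 − 44.7) / 44.7 = 24.89 × 13511.3043 ≈ 336296.363 mm = 336296.363/304.8 ft = 1103.33 ft.

1103.3 ft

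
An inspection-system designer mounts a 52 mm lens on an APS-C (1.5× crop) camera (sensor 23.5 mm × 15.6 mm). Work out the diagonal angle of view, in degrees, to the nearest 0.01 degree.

30.35°

Sensor diagonal = √(23.5² + 15.6²) = √795.6100 ≈ 28.2066 mm.
Angle of view α = 2·arctan(d/2f) with d = 28.2066 mm and f = 52 mm.
d/2f = 0.27122; arctan(0.27122) ≈ 15.1745°, so α ≈ 30.3491°.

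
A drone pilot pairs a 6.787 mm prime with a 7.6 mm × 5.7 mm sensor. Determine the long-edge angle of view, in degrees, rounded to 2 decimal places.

58.49°

Angle of view α = 2·arctan(w/2f) with w = 7.6 mm and f = 6.787 mm.
w/2f = 0.55989; arctan(0.55989) ≈ 29.2442°, so α ≈ 58.4884°.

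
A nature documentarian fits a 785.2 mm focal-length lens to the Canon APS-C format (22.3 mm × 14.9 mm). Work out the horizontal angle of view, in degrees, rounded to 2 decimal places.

1.63°

Angle of view α = 2·arctan(w/2f) with w = 22.3 mm and f = 785.2 mm.
w/2f = 0.01420; arctan(0.01420) ≈ 0.8136°, so α ≈ 1.6271°.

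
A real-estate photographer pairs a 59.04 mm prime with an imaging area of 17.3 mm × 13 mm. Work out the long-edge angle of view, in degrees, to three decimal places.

Angle of view α = 2·arctan(w/2f) with w = 17.3 mm and f = 59.04 mm.
w/2f = 0.14651; arctan(0.14651) ≈ 8.3352°, so α ≈ 16.6703°.

16.670°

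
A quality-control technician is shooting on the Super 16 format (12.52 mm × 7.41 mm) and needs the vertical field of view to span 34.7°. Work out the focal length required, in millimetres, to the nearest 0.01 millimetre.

From α = 2·arctan(h/2f) we get f = h / (2·tan(α/2)).
With h = 7.41 mm and α/2 = 17.35°, tan(α/2) ≈ 0.31242, so f ≈ 7.41 / 0.62485 ≈ 11.8589 mm.

11.86 mm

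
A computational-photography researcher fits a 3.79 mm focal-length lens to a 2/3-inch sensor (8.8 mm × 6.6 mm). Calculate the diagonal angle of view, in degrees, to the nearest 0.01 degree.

Sensor diagonal = √(8.8² + 6.6²) = √121.0000 ≈ 11.0000 mm.
Angle of view α = 2·arctan(d/2f) with d = 11.0000 mm and f = 3.79 mm.
d/2f = 1.45119; arctan(1.45119) ≈ 55.4296°, so α ≈ 110.8593°.

110.86°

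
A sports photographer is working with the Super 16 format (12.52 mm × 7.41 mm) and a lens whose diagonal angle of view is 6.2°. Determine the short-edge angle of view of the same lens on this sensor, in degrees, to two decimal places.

Sensor diagonal = √(12.52² + 7.41²) = √211.6585 ≈ 14.5485 mm.
From the diagonal AOV: f = 14.5485 / (2·tan(3.1°)) = 14.5485 / 0.10832 ≈ 134.3151 mm.
Short-edge AOV = 2·arctan(7.41 / (2 × 134.3151)) = 2·arctan(0.02758) ≈ 3.1601°.

3.16°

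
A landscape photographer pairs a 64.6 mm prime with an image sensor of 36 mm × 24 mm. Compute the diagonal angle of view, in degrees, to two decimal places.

37.03°

Sensor diagonal = √(36² + 24²) = √1872.0000 ≈ 43.2666 mm.
Angle of view α = 2·arctan(d/2f) with d = 43.2666 mm and f = 64.6 mm.
d/2f = 0.33488; arctan(0.33488) ≈ 18.5147°, so α ≈ 37.0294°.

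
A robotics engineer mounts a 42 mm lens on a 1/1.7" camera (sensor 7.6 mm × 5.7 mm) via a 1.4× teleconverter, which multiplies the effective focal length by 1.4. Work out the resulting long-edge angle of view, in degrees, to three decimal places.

7.395°

Effective focal length f = 42 × 1.4 = 58.8 mm.
α = 2·arctan(7.6 / (2 × 58.8)) = 2·arctan(0.06463) ≈ 7.3953°.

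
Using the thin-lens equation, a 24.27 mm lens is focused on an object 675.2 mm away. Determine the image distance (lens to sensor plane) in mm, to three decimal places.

1/dᵢ = 1/f − 1/dₒ = 1/24.27 − 1/675.2 = 0.0397221 mm⁻¹.
dᵢ = 1/0.0397221 ≈ 25.1749 mm.

25.175 mm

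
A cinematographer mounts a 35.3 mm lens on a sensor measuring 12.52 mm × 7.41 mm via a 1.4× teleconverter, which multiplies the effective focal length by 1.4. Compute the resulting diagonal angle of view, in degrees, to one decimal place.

Effective focal length f = 35.3 × 1.4 = 49.42 mm.
Sensor diagonal = √(12.52² + 7.41²) = √211.6585 ≈ 14.5485 mm.
α = 2·arctan(14.548 / (2 × 49.42)) = 2·arctan(0.14719) ≈ 16.7467°.

16.7°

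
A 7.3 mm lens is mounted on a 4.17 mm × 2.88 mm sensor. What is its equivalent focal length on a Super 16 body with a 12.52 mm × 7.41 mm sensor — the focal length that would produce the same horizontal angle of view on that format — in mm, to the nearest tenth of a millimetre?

Equal angle of view means equal width/f ratio, so f₂ = f₁ · (width₂/width₁) = 7.3 × 12.52/4.17.
f₂ = 7.3 × 3.00240 ≈ 21.918 mm.

21.9 mm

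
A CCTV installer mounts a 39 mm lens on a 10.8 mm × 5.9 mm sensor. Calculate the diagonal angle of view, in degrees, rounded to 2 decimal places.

17.93°

Sensor diagonal = √(10.8² + 5.9²) = √151.4500 ≈ 12.3065 mm.
Angle of view α = 2·arctan(d/2f) with d = 12.3065 mm and f = 39 mm.
d/2f = 0.15778; arctan(0.15778) ≈ 8.9660°, so α ≈ 17.9319°.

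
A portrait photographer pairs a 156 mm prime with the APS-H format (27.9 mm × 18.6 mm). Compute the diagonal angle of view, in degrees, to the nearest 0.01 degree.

Sensor diagonal = √(27.9² + 18.6²) = √1124.3700 ≈ 33.5316 mm.
Angle of view α = 2·arctan(d/2f) with d = 33.5316 mm and f = 156 mm.
d/2f = 0.10747; arctan(0.10747) ≈ 6.1342°, so α ≈ 12.2684°.

12.27°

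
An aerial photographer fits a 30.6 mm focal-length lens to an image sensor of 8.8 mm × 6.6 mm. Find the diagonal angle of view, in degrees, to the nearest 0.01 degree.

Sensor diagonal = √(8.8² + 6.6²) = √121.0000 ≈ 11.0000 mm.
Angle of view α = 2·arctan(d/2f) with d = 11.0000 mm and f = 30.6 mm.
d/2f = 0.17974; arctan(0.17974) ≈ 10.1895°, so α ≈ 20.3789°.

20.38°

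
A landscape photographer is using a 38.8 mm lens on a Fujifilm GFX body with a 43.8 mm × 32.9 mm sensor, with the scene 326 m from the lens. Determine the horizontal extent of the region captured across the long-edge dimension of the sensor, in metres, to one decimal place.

368.0 m

dₒ: 326 m = 326000 mm.
Similar triangles through the lens centre give W/dₒ = w/dᵢ; with 1/f = 1/dₒ + 1/dᵢ this gives W = w·(dₒ − f)/f.
W = 43.8 mm × (326000 − 38.8) / 38.8 = 43.8 × 8401.0619 ≈ 367966.509 mm = 367.967 m.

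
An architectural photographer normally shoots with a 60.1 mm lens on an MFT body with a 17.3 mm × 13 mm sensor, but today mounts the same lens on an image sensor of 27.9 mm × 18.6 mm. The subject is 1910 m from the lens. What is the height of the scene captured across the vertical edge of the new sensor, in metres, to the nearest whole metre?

591 m

The focal length stays 60.1 mm; the relevant sensor dimension is now h = 18.6 mm. Object distance dₒ = 1910 m = 1.91e+06 mm.
Thin-lens field height W = h·(dₒ − f)/f = 18.6 × (1.91e+06 − 60.1)/60.1 ≈ 591096.209 mm = 591.096 m.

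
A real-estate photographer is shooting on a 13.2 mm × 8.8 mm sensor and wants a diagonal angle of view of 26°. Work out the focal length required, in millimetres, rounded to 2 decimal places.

Sensor diagonal = √(13.2² + 8.8²) = √251.6800 ≈ 15.8644 mm.
From α = 2·arctan(d/2f) we get f = d / (2·tan(α/2)).
With d = 15.8644 mm and α/2 = 13°, tan(α/2) ≈ 0.23087, so f ≈ 15.8644 / 0.46174 ≈ 34.3582 mm.

34.36 mm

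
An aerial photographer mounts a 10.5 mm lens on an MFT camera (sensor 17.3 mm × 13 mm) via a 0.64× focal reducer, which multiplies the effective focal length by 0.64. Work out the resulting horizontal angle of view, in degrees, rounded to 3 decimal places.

104.314°

Effective focal length f = 10.5 × 0.64 = 6.72 mm.
α = 2·arctan(17.3 / (2 × 6.72)) = 2·arctan(1.28720) ≈ 104.3143°.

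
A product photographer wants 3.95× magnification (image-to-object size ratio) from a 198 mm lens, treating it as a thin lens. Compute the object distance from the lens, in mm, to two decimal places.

248.13 mm

With m = dᵢ/dₒ and 1/f = 1/dₒ + 1/dᵢ, substituting dᵢ = m·dₒ gives 1/f = (1 + 1/m)/dₒ, hence dₒ = f·(1 + 1/m).
dₒ = 198 × (1 + 1/3.95) = 198 × 1.25316 ≈ 248.127 mm.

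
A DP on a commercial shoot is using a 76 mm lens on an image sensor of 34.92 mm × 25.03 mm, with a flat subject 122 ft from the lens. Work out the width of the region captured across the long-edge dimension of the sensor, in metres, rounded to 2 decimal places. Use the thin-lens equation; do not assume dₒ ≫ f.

dₒ: 122 ft × 304.8 mm/ft = 37185.60 mm.
Similar triangles through the lens centre give W/dₒ = w/dᵢ; with 1/f = 1/dₒ + 1/dᵢ this gives W = w·(dₒ − f)/f.
W = 34.92 mm × (37185.6 − 76) / 76 = 34.92 × 488.2842 ≈ 17050.884 mm = 17.0509 m.

17.05 m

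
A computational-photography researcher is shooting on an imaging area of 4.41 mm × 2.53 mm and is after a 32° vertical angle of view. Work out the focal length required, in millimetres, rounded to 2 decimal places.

4.41 mm

From α = 2·arctan(h/2f) we get f = h / (2·tan(α/2)).
With h = 2.53 mm and α/2 = 16°, tan(α/2) ≈ 0.28675, so f ≈ 2.53 / 0.57349 ≈ 4.4116 mm.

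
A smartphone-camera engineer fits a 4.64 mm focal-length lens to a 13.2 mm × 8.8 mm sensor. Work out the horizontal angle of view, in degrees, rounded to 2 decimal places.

109.78°

Angle of view α = 2·arctan(w/2f) with w = 13.2 mm and f = 4.64 mm.
w/2f = 1.42241; arctan(1.42241) ≈ 54.8916°, so α ≈ 109.7832°.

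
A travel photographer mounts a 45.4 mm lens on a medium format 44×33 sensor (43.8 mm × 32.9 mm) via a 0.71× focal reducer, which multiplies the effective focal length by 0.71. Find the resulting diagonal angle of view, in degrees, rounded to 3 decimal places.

Effective focal length f = 45.4 × 0.71 = 32.234 mm.
Sensor diagonal = √(43.8² + 32.9²) = √3000.8500 ≈ 54.7800 mm.
α = 2·arctan(54.780 / (2 × 32.234)) = 2·arctan(0.84972) ≈ 80.7107°.

80.711°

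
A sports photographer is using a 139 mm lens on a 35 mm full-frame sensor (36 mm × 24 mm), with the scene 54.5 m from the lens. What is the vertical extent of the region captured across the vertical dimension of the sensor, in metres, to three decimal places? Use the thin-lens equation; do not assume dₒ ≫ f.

dₒ: 54.5 m = 54500 mm.
Similar triangles through the lens centre give W/dₒ = h/dᵢ; with 1/f = 1/dₒ + 1/dᵢ this gives W = h·(dₒ − f)/f.
W = 24 mm × (54500 − 139) / 139 = 24 × 391.0863 ≈ 9386.072 mm = 9.38607 m.

9.386 m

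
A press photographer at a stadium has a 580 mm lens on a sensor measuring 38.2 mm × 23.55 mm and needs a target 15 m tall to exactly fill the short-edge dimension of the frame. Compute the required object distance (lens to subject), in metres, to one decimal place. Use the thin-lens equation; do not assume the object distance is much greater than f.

W: 15 m = 15000 mm.
Magnification m = h/W = dᵢ/dₒ; combined with 1/f = 1/dₒ + 1/dᵢ this gives dₒ = f·(1 + W/h).
dₒ = 580 mm × (1 + 15000/23.55) = 580 × 637.9427 ≈ 370006.752 mm = 370.007 m.

370.0 m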